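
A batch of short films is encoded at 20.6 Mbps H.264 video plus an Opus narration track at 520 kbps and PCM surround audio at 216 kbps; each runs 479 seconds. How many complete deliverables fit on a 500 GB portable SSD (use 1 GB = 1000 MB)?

Audio total: 520 + 216 = 736 kbps = 0.736 Mbps.
Total bitrate: 21.336 Mbps.
Per item: 21.336 Mbps × 479 s = 10,220 Mb = 1,277 MB.
Capacity: 500 GB = 4,000,000 Mb; 391.39 items → 391 complete.

391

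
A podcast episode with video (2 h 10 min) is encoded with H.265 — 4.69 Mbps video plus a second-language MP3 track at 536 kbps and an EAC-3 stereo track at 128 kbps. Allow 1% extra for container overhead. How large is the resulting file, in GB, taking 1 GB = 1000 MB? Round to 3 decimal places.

5.272 GB

2 h 10 min = 130 min = 7800 s
Audio total: 536 + 128 = 664 kbps = 0.664 Mbps.
Total bitrate: 4.69 + 0.664 = 5.354 Mbps.
Stream data: 5.354 Mbps × 7800 s = 41761.2 Mb.
With 1% container overhead: ×1.01.
42,179 Mb ÷ 8 = 5,272 MB → 5.272 GB.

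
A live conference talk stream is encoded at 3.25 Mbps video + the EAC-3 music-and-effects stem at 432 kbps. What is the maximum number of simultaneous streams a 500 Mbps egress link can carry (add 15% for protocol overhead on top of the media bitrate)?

118

Audio: 432 kbps = 0.432 Mbps.
Per-viewer media rate: 3.682 Mbps.
On the wire with 15% overhead: 4.234 Mbps.
500 Mbps = 500.0 Mbps; 500.0 / 4.234 = 118.08 → 118 viewers.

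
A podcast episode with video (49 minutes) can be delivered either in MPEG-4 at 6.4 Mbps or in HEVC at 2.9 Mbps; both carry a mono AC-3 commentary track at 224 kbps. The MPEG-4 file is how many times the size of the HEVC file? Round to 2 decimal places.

49 min = 2940 s
Audio: 224 kbps = 0.224 Mbps.
MPEG-4: 6.624 Mbps × 2940 s = 19474.6 Mb = 2.434 GB.
HEVC: 3.124 Mbps × 2940 s = 9184.6 Mb = 1.148 GB.
Ratio: 2.434 / 1.148 = 2.120.

2.12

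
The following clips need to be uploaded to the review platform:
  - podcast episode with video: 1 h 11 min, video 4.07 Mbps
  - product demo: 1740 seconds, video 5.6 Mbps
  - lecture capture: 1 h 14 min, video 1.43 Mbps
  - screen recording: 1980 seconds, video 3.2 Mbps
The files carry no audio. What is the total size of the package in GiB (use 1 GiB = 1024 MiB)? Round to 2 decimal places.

4.63 GiB

podcast episode with video: 4.070 Mbps × 4260 s = 17338.2 Mb
product demo: 5.600 Mbps × 1740 s = 9744.0 Mb
lecture capture: 1.430 Mbps × 4440 s = 6349.2 Mb
screen recording: 3.200 Mbps × 1980 s = 6336.0 Mb
Total: 39767.4 Mb = 4970.9 MB.
= 4.630 GiB.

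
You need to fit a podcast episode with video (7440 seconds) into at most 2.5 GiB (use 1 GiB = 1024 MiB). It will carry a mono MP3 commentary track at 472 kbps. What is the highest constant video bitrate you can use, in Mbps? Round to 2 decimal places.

2.41 Mbps

Budget: 2.5 GiB = 21474.8 Mb.
Total bitrate budget: 21474.8 Mb / 7440 s = 2.886 Mbps.
Audio: 472 kbps = 0.472 Mbps.
Video: 2.886 − 0.472 = 2.414 Mbps.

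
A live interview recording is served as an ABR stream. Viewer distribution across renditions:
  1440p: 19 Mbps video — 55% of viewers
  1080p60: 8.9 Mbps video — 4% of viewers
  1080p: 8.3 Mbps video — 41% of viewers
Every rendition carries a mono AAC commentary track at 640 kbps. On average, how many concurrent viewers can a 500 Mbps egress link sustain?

33

Audio: 640 kbps = 0.640 Mbps.
Average per-viewer bitrate: 0.55×19.640 + 0.04×9.540 + 0.41×8.940 = 14.849 Mbps.
500 Mbps = 500.0 Mbps; 500.0 / 14.849 = 33.67 → 33.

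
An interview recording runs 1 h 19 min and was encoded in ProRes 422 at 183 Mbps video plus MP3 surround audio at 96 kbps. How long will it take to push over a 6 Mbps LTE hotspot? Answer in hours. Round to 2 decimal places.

1 h 19 min = 79 min = 4740 s
Audio: 96 kbps = 0.096 Mbps.
Total bitrate: 183.096 Mbps.
File: 183.096 Mbps × 4740 s = 867875.0 Mb.
At 6 Mbps: 867875.0 / 6 = 144645.8 s ≈ 40.2 hours.

40.18 hours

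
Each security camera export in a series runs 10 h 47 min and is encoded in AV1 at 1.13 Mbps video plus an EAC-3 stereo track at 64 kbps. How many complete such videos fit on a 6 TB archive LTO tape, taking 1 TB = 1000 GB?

10 h 47 min = 647 min = 38820 s
Audio: 64 kbps = 0.064 Mbps.
Total bitrate: 1.194 Mbps.
Per item: 1.194 Mbps × 38820 s = 46,351 Mb = 5,794 MB.
Capacity: 6 TB = 48,000,000 Mb; 1035.57 items → 1035 complete.

1035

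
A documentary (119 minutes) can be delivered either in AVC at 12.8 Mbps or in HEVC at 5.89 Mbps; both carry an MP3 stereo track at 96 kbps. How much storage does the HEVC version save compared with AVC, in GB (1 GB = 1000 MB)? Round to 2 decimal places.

6.17 GB

119 min = 7140 s
Audio: 96 kbps = 0.096 Mbps.
AVC: 12.896 Mbps × 7140 s = 92077.4 Mb = 11.510 GB.
HEVC: 5.986 Mbps × 7140 s = 42740.0 Mb = 5.343 GB.
Saving: 11.510 − 5.343 = 6.167 GB.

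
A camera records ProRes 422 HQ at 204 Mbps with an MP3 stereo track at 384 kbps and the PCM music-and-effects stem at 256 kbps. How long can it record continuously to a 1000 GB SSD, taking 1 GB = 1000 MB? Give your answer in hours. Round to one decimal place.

Audio total: 384 + 256 = 640 kbps = 0.640 Mbps.
Total bitrate: 204 + 0.640 = 204.640 Mbps.
Capacity: 1000 GB = 8,000,000 Mb.
Recording time: 8,000,000 / 204.640 = 39,093 s ≈ 10.9 hours.

10.9 hours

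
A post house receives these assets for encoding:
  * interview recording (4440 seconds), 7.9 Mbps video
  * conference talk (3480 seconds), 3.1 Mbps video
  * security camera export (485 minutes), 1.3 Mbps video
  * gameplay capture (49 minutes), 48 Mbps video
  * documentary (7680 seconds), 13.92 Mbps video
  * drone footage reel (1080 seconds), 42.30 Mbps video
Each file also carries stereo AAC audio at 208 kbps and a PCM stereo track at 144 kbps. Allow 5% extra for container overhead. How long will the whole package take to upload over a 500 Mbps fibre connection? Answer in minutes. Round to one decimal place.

Audio total: 208 + 144 = 352 kbps = 0.352 Mbps.
interview recording: 8.252 Mbps × 4440 s × 1.05 = 38470.8 Mb
conference talk: 3.452 Mbps × 3480 s × 1.05 = 12613.6 Mb
security camera export: 1.652 Mbps × 29100 s × 1.05 = 50476.9 Mb
gameplay capture: 48.352 Mbps × 2940 s × 1.05 = 149262.6 Mb
documentary: 14.272 Mbps × 7680 s × 1.05 = 115089.4 Mb
drone footage reel: 42.652 Mbps × 1080 s × 1.05 = 48367.4 Mb
Total: 414280.7 Mb = 51785.1 MB.
At 500 Mbps: 414280.7 / 500 = 829 s ≈ 13.8 minutes.

13.8 minutes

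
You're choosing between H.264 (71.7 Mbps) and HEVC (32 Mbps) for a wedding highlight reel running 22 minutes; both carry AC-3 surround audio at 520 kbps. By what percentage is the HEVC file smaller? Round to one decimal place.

55.0%

22 min = 1320 s
Audio: 520 kbps = 0.520 Mbps.
H.264: 72.220 Mbps × 1320 s = 95330.4 Mb = 11.098 GiB.
HEVC: 32.520 Mbps × 1320 s = 42926.4 Mb = 4.997 GiB.
Reduction: (1 − 4.997/11.098) × 100 = 54.97%.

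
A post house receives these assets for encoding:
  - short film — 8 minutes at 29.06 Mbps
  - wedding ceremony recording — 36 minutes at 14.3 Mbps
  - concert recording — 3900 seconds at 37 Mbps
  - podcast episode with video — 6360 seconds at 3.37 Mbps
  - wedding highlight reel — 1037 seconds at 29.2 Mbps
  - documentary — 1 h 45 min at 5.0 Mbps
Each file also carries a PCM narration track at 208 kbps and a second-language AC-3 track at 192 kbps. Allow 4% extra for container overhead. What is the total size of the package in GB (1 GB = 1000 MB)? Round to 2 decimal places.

Audio total: 208 + 192 = 400 kbps = 0.400 Mbps.
short film: 29.460 Mbps × 480 s × 1.04 = 14706.4 Mb
wedding ceremony recording: 14.700 Mbps × 2160 s × 1.04 = 33022.1 Mb
concert recording: 37.400 Mbps × 3900 s × 1.04 = 151694.4 Mb
podcast episode with video: 3.770 Mbps × 6360 s × 1.04 = 24936.3 Mb
wedding highlight reel: 29.600 Mbps × 1037 s × 1.04 = 31923.0 Mb
documentary: 5.400 Mbps × 6300 s × 1.04 = 35380.8 Mb
Total: 291663.0 Mb = 36457.9 MB.
= 36.46 GB.

36.46 GB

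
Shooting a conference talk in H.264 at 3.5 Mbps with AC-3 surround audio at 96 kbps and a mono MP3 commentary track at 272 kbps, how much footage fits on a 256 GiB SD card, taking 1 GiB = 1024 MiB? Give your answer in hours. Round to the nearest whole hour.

158 hours

Audio total: 96 + 272 = 368 kbps = 0.368 Mbps.
Total bitrate: 3.5 + 0.368 = 3.868 Mbps.
Capacity: 256 GiB = 2,199,023 Mb.
Recording time: 2,199,023 / 3.868 = 568,517 s ≈ 158 hours.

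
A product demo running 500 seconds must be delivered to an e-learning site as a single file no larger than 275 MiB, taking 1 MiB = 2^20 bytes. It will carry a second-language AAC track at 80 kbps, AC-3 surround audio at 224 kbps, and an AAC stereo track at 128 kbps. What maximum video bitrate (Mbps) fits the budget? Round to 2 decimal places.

4.18 Mbps

Budget: 275 MiB = 2306.9 Mb.
Total bitrate budget: 2306.9 Mb / 500 s = 4.614 Mbps.
Audio total: 80 + 224 + 128 = 432 kbps = 0.432 Mbps.
Video: 4.614 − 0.432 = 4.182 Mbps.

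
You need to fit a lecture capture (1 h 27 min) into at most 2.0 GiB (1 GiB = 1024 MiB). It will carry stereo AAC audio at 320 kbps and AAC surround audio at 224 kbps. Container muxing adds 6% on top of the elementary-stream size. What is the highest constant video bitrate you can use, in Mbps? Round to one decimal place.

Budget: 2.0 GiB = 17179.9 Mb.
Stream payload after overhead: 17179.9 / 1.06 = 16207.4 Mb.
1 h 27 min = 87 min = 5220 s
Total bitrate budget: 16207.4 Mb / 5220 s = 3.105 Mbps.
Audio total: 320 + 224 = 544 kbps = 0.544 Mbps.
Video: 3.105 − 0.544 = 2.561 Mbps.

2.6 Mbps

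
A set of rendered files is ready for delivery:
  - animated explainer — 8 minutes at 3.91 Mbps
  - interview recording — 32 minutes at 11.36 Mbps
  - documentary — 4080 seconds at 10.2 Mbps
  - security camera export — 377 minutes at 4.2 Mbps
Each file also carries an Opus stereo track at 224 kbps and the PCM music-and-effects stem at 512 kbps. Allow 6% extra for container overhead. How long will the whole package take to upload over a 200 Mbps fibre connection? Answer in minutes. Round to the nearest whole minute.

Audio total: 224 + 512 = 736 kbps = 0.736 Mbps.
animated explainer: 4.646 Mbps × 480 s × 1.06 = 2363.9 Mb
interview recording: 12.096 Mbps × 1920 s × 1.06 = 24617.8 Mb
documentary: 10.936 Mbps × 4080 s × 1.06 = 47296.0 Mb
security camera export: 4.936 Mbps × 22620 s × 1.06 = 118351.5 Mb
Total: 192629.1 Mb = 24078.6 MB.
At 200 Mbps: 192629.1 / 200 = 963 s ≈ 16.1 minutes.

16 minutes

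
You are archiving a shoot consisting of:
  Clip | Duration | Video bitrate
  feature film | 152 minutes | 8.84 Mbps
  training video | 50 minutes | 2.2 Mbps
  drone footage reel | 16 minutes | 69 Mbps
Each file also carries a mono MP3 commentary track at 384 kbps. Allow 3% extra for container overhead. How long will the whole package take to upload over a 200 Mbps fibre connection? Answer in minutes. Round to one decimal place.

13.6 minutes

Audio: 384 kbps = 0.384 Mbps.
feature film: 9.224 Mbps × 9120 s × 1.03 = 86646.6 Mb
training video: 2.584 Mbps × 3000 s × 1.03 = 7984.6 Mb
drone footage reel: 69.384 Mbps × 960 s × 1.03 = 68606.9 Mb
Total: 163238.0 Mb = 20404.8 MB.
At 200 Mbps: 163238.0 / 200 = 816 s ≈ 13.6 minutes.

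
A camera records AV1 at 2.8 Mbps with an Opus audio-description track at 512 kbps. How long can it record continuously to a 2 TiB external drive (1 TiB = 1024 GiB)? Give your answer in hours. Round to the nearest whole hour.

Audio: 512 kbps = 0.512 Mbps.
Total bitrate: 2.8 + 0.512 = 3.312 Mbps.
Capacity: 2 TiB = 17,592,186 Mb.
Recording time: 17,592,186 / 3.312 = 5,311,650 s ≈ 1,475 hours.

1475 hours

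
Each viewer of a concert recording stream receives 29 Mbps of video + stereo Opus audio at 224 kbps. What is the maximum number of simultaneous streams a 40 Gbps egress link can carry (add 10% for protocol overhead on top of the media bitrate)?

Audio: 224 kbps = 0.224 Mbps.
Per-viewer media rate: 29.224 Mbps.
On the wire with 10% overhead: 32.146 Mbps.
40 Gbps = 40,000 Mbps; 40,000 / 32.146 = 1244.31 → 1244 viewers.

1244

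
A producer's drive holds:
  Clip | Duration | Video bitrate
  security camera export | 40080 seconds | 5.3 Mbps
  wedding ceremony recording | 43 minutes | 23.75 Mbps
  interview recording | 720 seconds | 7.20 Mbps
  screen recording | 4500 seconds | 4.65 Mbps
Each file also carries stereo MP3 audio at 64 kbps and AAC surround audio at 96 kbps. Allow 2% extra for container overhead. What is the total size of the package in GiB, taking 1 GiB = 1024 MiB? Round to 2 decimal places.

Audio total: 64 + 96 = 160 kbps = 0.160 Mbps.
security camera export: 5.460 Mbps × 40080 s × 1.02 = 223213.5 Mb
wedding ceremony recording: 23.910 Mbps × 2580 s × 1.02 = 62921.6 Mb
interview recording: 7.360 Mbps × 720 s × 1.02 = 5405.2 Mb
screen recording: 4.810 Mbps × 4500 s × 1.02 = 22077.9 Mb
Total: 313618.2 Mb = 39202.3 MB.
= 36.51 GiB.

36.51 GiB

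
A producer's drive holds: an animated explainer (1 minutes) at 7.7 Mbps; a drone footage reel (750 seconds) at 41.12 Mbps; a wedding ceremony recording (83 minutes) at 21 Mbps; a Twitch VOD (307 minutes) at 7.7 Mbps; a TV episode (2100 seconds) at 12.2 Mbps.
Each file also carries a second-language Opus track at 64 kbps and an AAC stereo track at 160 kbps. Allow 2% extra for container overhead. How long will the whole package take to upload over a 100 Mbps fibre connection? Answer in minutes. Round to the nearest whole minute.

Audio total: 64 + 160 = 224 kbps = 0.224 Mbps.
animated explainer: 7.924 Mbps × 60 s × 1.02 = 484.9 Mb
drone footage reel: 41.344 Mbps × 750 s × 1.02 = 31628.2 Mb
wedding ceremony recording: 21.224 Mbps × 4980 s × 1.02 = 107809.4 Mb
Twitch VOD: 7.924 Mbps × 18420 s × 1.02 = 148879.3 Mb
TV episode: 12.424 Mbps × 2100 s × 1.02 = 26612.2 Mb
Total: 315414.0 Mb = 39426.8 MB.
At 100 Mbps: 315414.0 / 100 = 3154 s ≈ 52.6 minutes.

53 minutes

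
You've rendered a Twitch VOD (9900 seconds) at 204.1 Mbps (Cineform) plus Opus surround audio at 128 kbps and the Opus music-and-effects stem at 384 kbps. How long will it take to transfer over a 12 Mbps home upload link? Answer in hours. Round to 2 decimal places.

46.89 hours

Audio total: 128 + 384 = 512 kbps = 0.512 Mbps.
Total bitrate: 204.612 Mbps.
File: 204.612 Mbps × 9900 s = 2025658.8 Mb.
At 12 Mbps: 2025658.8 / 12 = 168804.9 s ≈ 46.9 hours.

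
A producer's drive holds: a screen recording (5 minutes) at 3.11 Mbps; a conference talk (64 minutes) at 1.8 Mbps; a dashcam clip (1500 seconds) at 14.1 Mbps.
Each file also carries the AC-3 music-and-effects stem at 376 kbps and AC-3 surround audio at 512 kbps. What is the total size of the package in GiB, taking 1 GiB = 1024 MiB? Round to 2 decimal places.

3.96 GiB

Audio total: 376 + 512 = 888 kbps = 0.888 Mbps.
screen recording: 3.998 Mbps × 300 s = 1199.4 Mb
conference talk: 2.688 Mbps × 3840 s = 10321.9 Mb
dashcam clip: 14.988 Mbps × 1500 s = 22482.0 Mb
Total: 34003.3 Mb = 4250.4 MB.
= 3.959 GiB.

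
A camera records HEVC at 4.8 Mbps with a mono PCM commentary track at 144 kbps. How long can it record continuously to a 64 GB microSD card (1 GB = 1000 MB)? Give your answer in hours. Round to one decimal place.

Audio: 144 kbps = 0.144 Mbps.
Total bitrate: 4.8 + 0.144 = 4.944 Mbps.
Capacity: 64 GB = 512,000 Mb.
Recording time: 512,000 / 4.944 = 103,560 s ≈ 28.8 hours.

28.8 hours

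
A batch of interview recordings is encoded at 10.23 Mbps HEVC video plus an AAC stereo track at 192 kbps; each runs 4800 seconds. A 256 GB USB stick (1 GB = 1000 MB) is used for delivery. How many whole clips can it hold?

Audio: 192 kbps = 0.192 Mbps.
Total bitrate: 10.422 Mbps.
Per item: 10.422 Mbps × 4800 s = 50,026 Mb = 6,253 MB.
Capacity: 256 GB = 2,048,000 Mb; 40.94 items → 40 complete.

40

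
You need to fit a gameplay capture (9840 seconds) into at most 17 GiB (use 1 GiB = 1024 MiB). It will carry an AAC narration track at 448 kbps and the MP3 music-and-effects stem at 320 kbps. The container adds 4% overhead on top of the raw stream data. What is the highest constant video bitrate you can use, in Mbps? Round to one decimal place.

13.5 Mbps

Budget: 17 GiB = 146028.9 Mb.
Stream payload after overhead: 146028.9 / 1.04 = 140412.4 Mb.
Total bitrate budget: 140412.4 Mb / 9840 s = 14.270 Mbps.
Audio total: 448 + 320 = 768 kbps = 0.768 Mbps.
Video: 14.270 − 0.768 = 13.502 Mbps.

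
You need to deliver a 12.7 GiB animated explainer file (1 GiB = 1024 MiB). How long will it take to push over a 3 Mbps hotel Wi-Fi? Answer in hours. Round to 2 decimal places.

File: 12.7 GiB = 109092.2 Mb.
At 3 Mbps: 109092.2 / 3 = 36364.1 s ≈ 10.1 hours.

10.10 hours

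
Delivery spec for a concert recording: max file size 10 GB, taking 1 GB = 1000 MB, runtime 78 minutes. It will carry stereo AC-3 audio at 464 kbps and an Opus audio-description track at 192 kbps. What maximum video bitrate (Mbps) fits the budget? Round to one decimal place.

16.4 Mbps

Budget: 10 GB = 80000.0 Mb.
78 min = 4680 s
Total bitrate budget: 80000.0 Mb / 4680 s = 17.094 Mbps.
Audio total: 464 + 192 = 656 kbps = 0.656 Mbps.
Video: 17.094 − 0.656 = 16.438 Mbps.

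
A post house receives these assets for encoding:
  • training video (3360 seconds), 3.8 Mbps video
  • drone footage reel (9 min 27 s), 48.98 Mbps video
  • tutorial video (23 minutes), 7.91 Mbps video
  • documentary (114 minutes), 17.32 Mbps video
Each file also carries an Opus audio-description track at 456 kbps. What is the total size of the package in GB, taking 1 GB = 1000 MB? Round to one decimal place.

21.9 GB

Audio: 456 kbps = 0.456 Mbps.
training video: 4.256 Mbps × 3360 s = 14300.2 Mb
drone footage reel: 49.436 Mbps × 567 s = 28030.2 Mb
tutorial video: 8.366 Mbps × 1380 s = 11545.1 Mb
documentary: 17.776 Mbps × 6840 s = 121587.8 Mb
Total: 175463.3 Mb = 21932.9 MB.
= 21.93 GB.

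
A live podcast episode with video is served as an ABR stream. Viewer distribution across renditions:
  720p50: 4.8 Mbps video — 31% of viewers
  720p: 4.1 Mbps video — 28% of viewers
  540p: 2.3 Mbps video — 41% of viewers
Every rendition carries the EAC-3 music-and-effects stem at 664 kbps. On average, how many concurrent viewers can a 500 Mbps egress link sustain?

117

Audio: 664 kbps = 0.664 Mbps.
Average per-viewer bitrate: 0.31×5.464 + 0.28×4.764 + 0.41×2.964 = 4.243 Mbps.
500 Mbps = 500.0 Mbps; 500.0 / 4.243 = 117.84 → 117.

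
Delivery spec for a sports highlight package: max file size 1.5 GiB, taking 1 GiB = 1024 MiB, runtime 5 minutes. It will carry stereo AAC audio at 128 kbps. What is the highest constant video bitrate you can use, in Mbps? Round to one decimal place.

42.8 Mbps

Budget: 1.5 GiB = 12884.9 Mb.
5 min = 300 s
Total bitrate budget: 12884.9 Mb / 300 s = 42.950 Mbps.
Audio: 128 kbps = 0.128 Mbps.
Video: 42.950 − 0.128 = 42.822 Mbps.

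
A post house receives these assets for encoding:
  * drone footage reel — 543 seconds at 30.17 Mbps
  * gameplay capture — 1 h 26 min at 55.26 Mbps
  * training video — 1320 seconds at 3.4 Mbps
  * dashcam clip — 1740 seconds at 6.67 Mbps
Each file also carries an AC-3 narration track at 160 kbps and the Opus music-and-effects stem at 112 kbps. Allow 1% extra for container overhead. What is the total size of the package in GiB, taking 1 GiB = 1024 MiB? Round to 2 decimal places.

Audio total: 160 + 112 = 272 kbps = 0.272 Mbps.
drone footage reel: 30.442 Mbps × 543 s × 1.01 = 16695.3 Mb
gameplay capture: 55.532 Mbps × 5160 s × 1.01 = 289410.6 Mb
training video: 3.672 Mbps × 1320 s × 1.01 = 4895.5 Mb
dashcam clip: 6.942 Mbps × 1740 s × 1.01 = 12199.9 Mb
Total: 323201.3 Mb = 40400.2 MB.
= 37.63 GiB.

37.63 GiB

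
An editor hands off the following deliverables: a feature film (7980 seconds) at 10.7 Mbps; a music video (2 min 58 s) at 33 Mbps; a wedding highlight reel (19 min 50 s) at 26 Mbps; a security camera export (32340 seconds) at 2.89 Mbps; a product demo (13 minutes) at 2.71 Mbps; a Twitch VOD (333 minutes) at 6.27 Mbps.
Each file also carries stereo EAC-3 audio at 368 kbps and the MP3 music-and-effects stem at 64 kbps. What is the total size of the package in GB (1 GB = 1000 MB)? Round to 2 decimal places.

46.25 GB

Audio total: 368 + 64 = 432 kbps = 0.432 Mbps.
feature film: 11.132 Mbps × 7980 s = 88833.4 Mb
music video: 33.432 Mbps × 178 s = 5950.9 Mb
wedding highlight reel: 26.432 Mbps × 1190 s = 31454.1 Mb
security camera export: 3.322 Mbps × 32340 s = 107433.5 Mb
product demo: 3.142 Mbps × 780 s = 2450.8 Mb
Twitch VOD: 6.702 Mbps × 19980 s = 133906.0 Mb
Total: 370028.5 Mb = 46253.6 MB.
= 46.25 GB.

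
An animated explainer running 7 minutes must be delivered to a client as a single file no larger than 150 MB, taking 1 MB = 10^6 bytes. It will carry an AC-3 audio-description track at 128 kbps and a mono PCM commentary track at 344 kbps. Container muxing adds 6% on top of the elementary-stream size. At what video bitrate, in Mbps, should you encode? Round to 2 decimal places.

2.22 Mbps

Budget: 150 MB = 1200.0 Mb.
Stream payload after overhead: 1200.0 / 1.06 = 1132.1 Mb.
7 min = 420 s
Total bitrate budget: 1132.1 Mb / 420 s = 2.695 Mbps.
Audio total: 128 + 344 = 472 kbps = 0.472 Mbps.
Video: 2.695 − 0.472 = 2.223 Mbps.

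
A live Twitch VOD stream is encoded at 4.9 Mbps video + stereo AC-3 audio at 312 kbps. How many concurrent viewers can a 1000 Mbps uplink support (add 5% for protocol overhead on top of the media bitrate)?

Audio: 312 kbps = 0.312 Mbps.
Per-viewer media rate: 5.212 Mbps.
On the wire with 5% overhead: 5.473 Mbps.
1000 Mbps = 1,000 Mbps; 1,000 / 5.473 = 182.73 → 182 viewers.

182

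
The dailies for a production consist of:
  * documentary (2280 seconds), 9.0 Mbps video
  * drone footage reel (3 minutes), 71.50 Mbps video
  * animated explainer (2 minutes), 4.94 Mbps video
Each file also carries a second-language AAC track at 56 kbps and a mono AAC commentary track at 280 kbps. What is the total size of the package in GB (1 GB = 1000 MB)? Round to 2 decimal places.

Audio total: 56 + 280 = 336 kbps = 0.336 Mbps.
documentary: 9.336 Mbps × 2280 s = 21286.1 Mb
drone footage reel: 71.836 Mbps × 180 s = 12930.5 Mb
animated explainer: 5.276 Mbps × 120 s = 633.1 Mb
Total: 34849.7 Mb = 4356.2 MB.
= 4.356 GB.

4.36 GB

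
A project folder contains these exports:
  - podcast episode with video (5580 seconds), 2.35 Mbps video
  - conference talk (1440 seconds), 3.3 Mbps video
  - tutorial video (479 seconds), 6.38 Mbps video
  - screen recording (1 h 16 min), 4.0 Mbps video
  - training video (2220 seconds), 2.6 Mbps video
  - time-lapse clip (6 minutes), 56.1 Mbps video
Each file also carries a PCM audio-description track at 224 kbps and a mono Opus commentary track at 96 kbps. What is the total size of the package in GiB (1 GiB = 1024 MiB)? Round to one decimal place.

8.1 GiB

Audio total: 224 + 96 = 320 kbps = 0.320 Mbps.
podcast episode with video: 2.670 Mbps × 5580 s = 14898.6 Mb
conference talk: 3.620 Mbps × 1440 s = 5212.8 Mb
tutorial video: 6.700 Mbps × 479 s = 3209.3 Mb
screen recording: 4.320 Mbps × 4560 s = 19699.2 Mb
training video: 2.920 Mbps × 2220 s = 6482.4 Mb
time-lapse clip: 56.420 Mbps × 360 s = 20311.2 Mb
Total: 69813.5 Mb = 8726.7 MB.
= 8.127 GiB.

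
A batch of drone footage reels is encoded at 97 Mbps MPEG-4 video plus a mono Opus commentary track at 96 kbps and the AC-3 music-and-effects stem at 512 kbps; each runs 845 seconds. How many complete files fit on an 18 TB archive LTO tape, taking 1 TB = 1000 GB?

1745

Audio total: 96 + 512 = 608 kbps = 0.608 Mbps.
Total bitrate: 97.608 Mbps.
Per item: 97.608 Mbps × 845 s = 82,479 Mb = 10,310 MB.
Capacity: 18 TB = 144,000,000 Mb; 1745.90 items → 1745 complete.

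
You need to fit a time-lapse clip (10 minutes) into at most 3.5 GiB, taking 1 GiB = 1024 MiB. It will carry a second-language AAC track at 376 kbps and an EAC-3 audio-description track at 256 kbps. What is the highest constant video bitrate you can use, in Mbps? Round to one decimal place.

Budget: 3.5 GiB = 30064.8 Mb.
10 min = 600 s
Total bitrate budget: 30064.8 Mb / 600 s = 50.108 Mbps.
Audio total: 376 + 256 = 632 kbps = 0.632 Mbps.
Video: 50.108 − 0.632 = 49.476 Mbps.

49.5 Mbps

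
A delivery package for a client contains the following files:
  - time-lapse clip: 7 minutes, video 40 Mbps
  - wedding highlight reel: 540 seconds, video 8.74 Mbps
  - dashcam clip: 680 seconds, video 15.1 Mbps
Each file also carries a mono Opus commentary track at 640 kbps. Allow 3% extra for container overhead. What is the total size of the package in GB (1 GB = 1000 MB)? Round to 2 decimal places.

4.23 GB

Audio: 640 kbps = 0.640 Mbps.
time-lapse clip: 40.640 Mbps × 420 s × 1.03 = 17580.9 Mb
wedding highlight reel: 9.380 Mbps × 540 s × 1.03 = 5217.2 Mb
dashcam clip: 15.740 Mbps × 680 s × 1.03 = 11024.3 Mb
Total: 33822.3 Mb = 4227.8 MB.
= 4.228 GB.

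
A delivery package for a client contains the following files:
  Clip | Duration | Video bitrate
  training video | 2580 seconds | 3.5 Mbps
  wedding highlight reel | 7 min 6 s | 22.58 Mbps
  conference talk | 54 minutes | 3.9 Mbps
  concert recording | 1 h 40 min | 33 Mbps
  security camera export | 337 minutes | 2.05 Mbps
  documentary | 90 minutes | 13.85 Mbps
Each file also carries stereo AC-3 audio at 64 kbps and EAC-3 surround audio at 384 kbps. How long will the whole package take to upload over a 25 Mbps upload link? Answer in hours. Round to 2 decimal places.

4.03 hours

Audio total: 64 + 384 = 448 kbps = 0.448 Mbps.
training video: 3.948 Mbps × 2580 s = 10185.8 Mb
wedding highlight reel: 23.028 Mbps × 426 s = 9809.9 Mb
conference talk: 4.348 Mbps × 3240 s = 14087.5 Mb
concert recording: 33.448 Mbps × 6000 s = 200688.0 Mb
security camera export: 2.498 Mbps × 20220 s = 50509.6 Mb
documentary: 14.298 Mbps × 5400 s = 77209.2 Mb
Total: 362490.0 Mb = 45311.3 MB.
At 25 Mbps: 362490.0 / 25 = 14500 s ≈ 4.03 hours.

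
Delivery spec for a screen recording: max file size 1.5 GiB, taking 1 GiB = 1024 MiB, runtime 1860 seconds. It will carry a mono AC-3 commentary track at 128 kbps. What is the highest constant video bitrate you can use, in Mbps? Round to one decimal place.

6.8 Mbps

Budget: 1.5 GiB = 12884.9 Mb.
Total bitrate budget: 12884.9 Mb / 1860 s = 6.927 Mbps.
Audio: 128 kbps = 0.128 Mbps.
Video: 6.927 − 0.128 = 6.799 Mbps.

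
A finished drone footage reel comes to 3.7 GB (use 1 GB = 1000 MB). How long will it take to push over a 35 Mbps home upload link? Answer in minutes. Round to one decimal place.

File: 3.7 GB = 29600.0 Mb.
At 35 Mbps: 29600.0 / 35 = 845.7 s ≈ 14.1 minutes.

14.1 minutes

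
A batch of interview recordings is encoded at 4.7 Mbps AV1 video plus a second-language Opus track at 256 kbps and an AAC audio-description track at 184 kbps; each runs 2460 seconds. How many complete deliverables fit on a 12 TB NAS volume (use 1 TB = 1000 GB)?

7592

Audio total: 256 + 184 = 440 kbps = 0.440 Mbps.
Total bitrate: 5.140 Mbps.
Per item: 5.140 Mbps × 2460 s = 12,644 Mb = 1,581 MB.
Capacity: 12 TB = 96,000,000 Mb; 7592.29 items → 7592 complete.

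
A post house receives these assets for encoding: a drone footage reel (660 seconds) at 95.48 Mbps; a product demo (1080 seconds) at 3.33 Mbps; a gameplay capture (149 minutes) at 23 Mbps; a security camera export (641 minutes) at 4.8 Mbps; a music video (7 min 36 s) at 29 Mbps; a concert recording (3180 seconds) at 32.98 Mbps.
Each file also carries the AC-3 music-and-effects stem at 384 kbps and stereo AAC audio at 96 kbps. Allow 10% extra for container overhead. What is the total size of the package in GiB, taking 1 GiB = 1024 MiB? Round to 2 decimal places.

76.87 GiB

Audio total: 384 + 96 = 480 kbps = 0.480 Mbps.
drone footage reel: 95.960 Mbps × 660 s × 1.10 = 69667.0 Mb
product demo: 3.810 Mbps × 1080 s × 1.10 = 4526.3 Mb
gameplay capture: 23.480 Mbps × 8940 s × 1.10 = 230902.3 Mb
security camera export: 5.280 Mbps × 38460 s × 1.10 = 223375.7 Mb
music video: 29.480 Mbps × 456 s × 1.10 = 14787.2 Mb
concert recording: 33.460 Mbps × 3180 s × 1.10 = 117043.1 Mb
Total: 660301.5 Mb = 82537.7 MB.
= 76.87 GiB.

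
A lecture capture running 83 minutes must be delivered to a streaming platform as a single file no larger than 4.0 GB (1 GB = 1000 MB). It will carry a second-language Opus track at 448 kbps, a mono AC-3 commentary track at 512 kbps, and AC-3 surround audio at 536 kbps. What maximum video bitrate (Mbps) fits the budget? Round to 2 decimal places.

4.93 Mbps

Budget: 4.0 GB = 32000.0 Mb.
83 min = 4980 s
Total bitrate budget: 32000.0 Mb / 4980 s = 6.426 Mbps.
Audio total: 448 + 512 + 536 = 1496 kbps = 1.496 Mbps.
Video: 6.426 − 1.496 = 4.930 Mbps.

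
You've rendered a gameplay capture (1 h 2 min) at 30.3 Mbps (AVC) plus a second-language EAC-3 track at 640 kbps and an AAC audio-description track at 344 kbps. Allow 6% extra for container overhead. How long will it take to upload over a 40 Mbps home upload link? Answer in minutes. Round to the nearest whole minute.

51 minutes

1 h 2 min = 62 min = 3720 s
Audio total: 640 + 344 = 984 kbps = 0.984 Mbps.
Total bitrate: 31.284 Mbps.
File: 31.284 Mbps × 3720 s = 116376.5 Mb.
With 6% container overhead: ×1.06. → 123359.1 Mb.
At 40 Mbps: 123359.1 / 40 = 3084.0 s ≈ 51.4 minutes.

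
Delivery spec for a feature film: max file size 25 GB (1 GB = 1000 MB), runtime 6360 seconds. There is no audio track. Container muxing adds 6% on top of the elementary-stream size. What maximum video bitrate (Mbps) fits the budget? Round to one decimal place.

29.7 Mbps

Budget: 25 GB = 200000.0 Mb.
Stream payload after overhead: 200000.0 / 1.06 = 188679.2 Mb.
Total bitrate budget: 188679.2 Mb / 6360 s = 29.667 Mbps.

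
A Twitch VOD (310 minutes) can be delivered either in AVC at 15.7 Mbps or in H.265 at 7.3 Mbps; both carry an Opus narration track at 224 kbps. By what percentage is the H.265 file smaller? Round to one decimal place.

310 min = 18600 s
Audio: 224 kbps = 0.224 Mbps.
AVC: 15.924 Mbps × 18600 s = 296186.4 Mb = 37.023 GB.
H.265: 7.524 Mbps × 18600 s = 139946.4 Mb = 17.493 GB.
Reduction: (1 − 17.493/37.023) × 100 = 52.75%.

52.8%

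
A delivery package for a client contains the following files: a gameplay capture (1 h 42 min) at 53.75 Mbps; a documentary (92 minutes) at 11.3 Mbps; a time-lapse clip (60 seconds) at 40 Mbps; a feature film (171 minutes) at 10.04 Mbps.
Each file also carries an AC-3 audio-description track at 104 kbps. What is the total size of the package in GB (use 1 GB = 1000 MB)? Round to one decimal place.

Audio: 104 kbps = 0.104 Mbps.
gameplay capture: 53.854 Mbps × 6120 s = 329586.5 Mb
documentary: 11.404 Mbps × 5520 s = 62950.1 Mb
time-lapse clip: 40.104 Mbps × 60 s = 2406.2 Mb
feature film: 10.144 Mbps × 10260 s = 104077.4 Mb
Total: 499020.2 Mb = 62377.5 MB.
= 62.38 GB.

62.4 GB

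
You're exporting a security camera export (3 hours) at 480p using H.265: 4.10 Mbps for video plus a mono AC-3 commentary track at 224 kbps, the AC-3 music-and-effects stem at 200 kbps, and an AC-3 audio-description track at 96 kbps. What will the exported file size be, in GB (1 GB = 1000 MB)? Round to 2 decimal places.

6.24 GB

3 h = 10800 s
Audio total: 224 + 200 + 96 = 520 kbps = 0.520 Mbps.
Total bitrate: 4.10 + 0.520 = 4.620 Mbps.
Stream data: 4.620 Mbps × 10800 s = 49896.0 Mb.
49,896 Mb ÷ 8 = 6,237 MB → 6.237 GB.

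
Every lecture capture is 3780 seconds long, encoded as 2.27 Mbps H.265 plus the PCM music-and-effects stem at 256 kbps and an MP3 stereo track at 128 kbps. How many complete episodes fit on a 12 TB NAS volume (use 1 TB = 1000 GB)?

9569

Audio total: 256 + 128 = 384 kbps = 0.384 Mbps.
Total bitrate: 2.654 Mbps.
Per item: 2.654 Mbps × 3780 s = 10,032 Mb = 1,254 MB.
Capacity: 12 TB = 96,000,000 Mb; 9569.26 items → 9569 complete.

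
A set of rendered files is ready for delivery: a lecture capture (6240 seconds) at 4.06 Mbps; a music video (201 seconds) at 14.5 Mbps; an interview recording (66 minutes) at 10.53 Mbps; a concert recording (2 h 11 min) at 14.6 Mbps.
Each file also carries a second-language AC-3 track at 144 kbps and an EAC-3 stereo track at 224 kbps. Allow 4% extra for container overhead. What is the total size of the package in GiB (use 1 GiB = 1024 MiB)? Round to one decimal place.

Audio total: 144 + 224 = 368 kbps = 0.368 Mbps.
lecture capture: 4.428 Mbps × 6240 s × 1.04 = 28735.9 Mb
music video: 14.868 Mbps × 201 s × 1.04 = 3108.0 Mb
interview recording: 10.898 Mbps × 3960 s × 1.04 = 44882.3 Mb
concert recording: 14.968 Mbps × 7860 s × 1.04 = 122354.4 Mb
Total: 199080.7 Mb = 24885.1 MB.
= 23.18 GiB.

23.2 GiB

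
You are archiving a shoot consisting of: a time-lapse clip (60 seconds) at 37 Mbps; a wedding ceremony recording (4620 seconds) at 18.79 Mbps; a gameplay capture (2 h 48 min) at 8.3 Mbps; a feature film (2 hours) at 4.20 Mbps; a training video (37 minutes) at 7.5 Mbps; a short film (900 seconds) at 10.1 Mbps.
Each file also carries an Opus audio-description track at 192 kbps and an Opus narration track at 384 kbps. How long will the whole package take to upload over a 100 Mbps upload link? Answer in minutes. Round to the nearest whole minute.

41 minutes

Audio total: 192 + 384 = 576 kbps = 0.576 Mbps.
time-lapse clip: 37.576 Mbps × 60 s = 2254.6 Mb
wedding ceremony recording: 19.366 Mbps × 4620 s = 89470.9 Mb
gameplay capture: 8.876 Mbps × 10080 s = 89470.1 Mb
feature film: 4.776 Mbps × 7200 s = 34387.2 Mb
training video: 8.076 Mbps × 2220 s = 17928.7 Mb
short film: 10.676 Mbps × 900 s = 9608.4 Mb
Total: 243119.9 Mb = 30390.0 MB.
At 100 Mbps: 243119.9 / 100 = 2431 s ≈ 40.5 minutes.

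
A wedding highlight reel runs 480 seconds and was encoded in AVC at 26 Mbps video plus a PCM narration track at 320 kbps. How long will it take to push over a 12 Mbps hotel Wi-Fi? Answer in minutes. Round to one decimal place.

17.5 minutes

Audio: 320 kbps = 0.320 Mbps.
Total bitrate: 26.320 Mbps.
File: 26.320 Mbps × 480 s = 12633.6 Mb.
At 12 Mbps: 12633.6 / 12 = 1052.8 s ≈ 17.5 minutes.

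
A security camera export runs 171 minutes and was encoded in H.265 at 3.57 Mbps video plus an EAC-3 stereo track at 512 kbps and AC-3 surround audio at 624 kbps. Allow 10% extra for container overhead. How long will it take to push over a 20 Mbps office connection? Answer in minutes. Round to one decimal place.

171 min = 10260 s
Audio total: 512 + 624 = 1136 kbps = 1.136 Mbps.
Total bitrate: 4.706 Mbps.
File: 4.706 Mbps × 10260 s = 48283.6 Mb.
With 10% container overhead: ×1.10. → 53111.9 Mb.
At 20 Mbps: 53111.9 / 20 = 2655.6 s ≈ 44.3 minutes.

44.3 minutes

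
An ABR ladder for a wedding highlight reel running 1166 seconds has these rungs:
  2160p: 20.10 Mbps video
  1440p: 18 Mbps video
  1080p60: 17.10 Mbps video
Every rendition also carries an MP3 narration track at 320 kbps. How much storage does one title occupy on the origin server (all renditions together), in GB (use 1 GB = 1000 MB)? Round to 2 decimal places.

8.19 GB

Audio: 320 kbps = 0.320 Mbps.
Sum of rendition bitrates: (20.10+0.320) + (18+0.320) + (17.10+0.320) = 56.160 Mbps.
× 1166 s = 65,483 Mb = 8,185 MB = 8.185 GB.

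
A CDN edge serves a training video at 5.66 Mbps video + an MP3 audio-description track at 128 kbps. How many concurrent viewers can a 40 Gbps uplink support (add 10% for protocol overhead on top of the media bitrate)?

6282

Audio: 128 kbps = 0.128 Mbps.
Per-viewer media rate: 5.788 Mbps.
On the wire with 10% overhead: 6.367 Mbps.
40 Gbps = 40,000 Mbps; 40,000 / 6.367 = 6282.59 → 6282 viewers.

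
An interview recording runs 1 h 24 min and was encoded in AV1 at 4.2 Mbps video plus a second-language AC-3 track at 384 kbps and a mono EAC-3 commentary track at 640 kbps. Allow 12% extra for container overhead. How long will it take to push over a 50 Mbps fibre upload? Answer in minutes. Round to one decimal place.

9.8 minutes

1 h 24 min = 84 min = 5040 s
Audio total: 384 + 640 = 1024 kbps = 1.024 Mbps.
Total bitrate: 5.224 Mbps.
File: 5.224 Mbps × 5040 s = 26329.0 Mb.
With 12% container overhead: ×1.12. → 29488.4 Mb.
At 50 Mbps: 29488.4 / 50 = 589.8 s ≈ 9.83 minutes.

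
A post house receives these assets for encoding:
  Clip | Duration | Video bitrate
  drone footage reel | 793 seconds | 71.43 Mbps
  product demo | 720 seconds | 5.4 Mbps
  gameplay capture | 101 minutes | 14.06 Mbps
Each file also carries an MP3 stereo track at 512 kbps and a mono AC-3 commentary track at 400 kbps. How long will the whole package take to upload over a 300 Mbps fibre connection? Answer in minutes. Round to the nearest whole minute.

8 minutes

Audio total: 512 + 400 = 912 kbps = 0.912 Mbps.
drone footage reel: 72.342 Mbps × 793 s = 57367.2 Mb
product demo: 6.312 Mbps × 720 s = 4544.6 Mb
gameplay capture: 14.972 Mbps × 6060 s = 90730.3 Mb
Total: 152642.2 Mb = 19080.3 MB.
At 300 Mbps: 152642.2 / 300 = 509 s ≈ 8.48 minutes.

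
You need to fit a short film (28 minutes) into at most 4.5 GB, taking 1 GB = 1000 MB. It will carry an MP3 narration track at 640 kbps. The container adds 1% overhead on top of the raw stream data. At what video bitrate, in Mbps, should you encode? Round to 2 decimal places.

20.58 Mbps

Budget: 4.5 GB = 36000.0 Mb.
Stream payload after overhead: 36000.0 / 1.01 = 35643.6 Mb.
28 min = 1680 s
Total bitrate budget: 35643.6 Mb / 1680 s = 21.216 Mbps.
Audio: 640 kbps = 0.640 Mbps.
Video: 21.216 − 0.640 = 20.576 Mbps.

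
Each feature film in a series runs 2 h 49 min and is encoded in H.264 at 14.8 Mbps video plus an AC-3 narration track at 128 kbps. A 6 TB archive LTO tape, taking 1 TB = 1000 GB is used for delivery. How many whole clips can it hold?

2 h 49 min = 169 min = 10140 s
Audio: 128 kbps = 0.128 Mbps.
Total bitrate: 14.928 Mbps.
Per item: 14.928 Mbps × 10140 s = 151,370 Mb = 18,921 MB.
Capacity: 6 TB = 48,000,000 Mb; 317.10 items → 317 complete.

317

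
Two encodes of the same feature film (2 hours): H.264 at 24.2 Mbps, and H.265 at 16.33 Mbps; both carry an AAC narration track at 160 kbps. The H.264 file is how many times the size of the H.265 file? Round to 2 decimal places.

1.48

2 h = 7200 s
Audio: 160 kbps = 0.160 Mbps.
H.264: 24.360 Mbps × 7200 s = 175392.0 Mb = 21.924 GB.
H.265: 16.490 Mbps × 7200 s = 118728.0 Mb = 14.841 GB.
Ratio: 21.924 / 14.841 = 1.477.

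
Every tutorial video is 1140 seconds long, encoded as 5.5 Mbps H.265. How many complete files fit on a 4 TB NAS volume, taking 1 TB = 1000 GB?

5103

Per item: 5.500 Mbps × 1140 s = 6,270 Mb = 783.8 MB.
Capacity: 4 TB = 32,000,000 Mb; 5103.67 items → 5103 complete.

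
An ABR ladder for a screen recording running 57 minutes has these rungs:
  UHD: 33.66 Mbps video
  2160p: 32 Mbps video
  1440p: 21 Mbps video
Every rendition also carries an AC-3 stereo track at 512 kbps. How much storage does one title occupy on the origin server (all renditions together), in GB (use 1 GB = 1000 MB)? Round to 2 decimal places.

37.70 GB

57 min = 3420 s
Audio: 512 kbps = 0.512 Mbps.
Sum of rendition bitrates: (33.66+0.512) + (32+0.512) + (21+0.512) = 88.196 Mbps.
× 3420 s = 301,630 Mb = 37,704 MB = 37.70 GB.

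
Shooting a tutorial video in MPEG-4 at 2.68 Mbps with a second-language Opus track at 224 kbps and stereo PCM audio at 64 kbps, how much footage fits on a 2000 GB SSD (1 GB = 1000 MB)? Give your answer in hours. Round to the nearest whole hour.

Audio total: 224 + 64 = 288 kbps = 0.288 Mbps.
Total bitrate: 2.68 + 0.288 = 2.968 Mbps.
Capacity: 2000 GB = 16,000,000 Mb.
Recording time: 16,000,000 / 2.968 = 5,390,836 s ≈ 1,497 hours.

1497 hours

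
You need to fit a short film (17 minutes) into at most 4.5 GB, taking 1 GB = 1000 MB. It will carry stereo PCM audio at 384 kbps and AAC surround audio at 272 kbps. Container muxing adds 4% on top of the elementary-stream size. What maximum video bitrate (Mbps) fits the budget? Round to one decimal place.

Budget: 4.5 GB = 36000.0 Mb.
Stream payload after overhead: 36000.0 / 1.04 = 34615.4 Mb.
17 min = 1020 s
Total bitrate budget: 34615.4 Mb / 1020 s = 33.937 Mbps.
Audio total: 384 + 272 = 656 kbps = 0.656 Mbps.
Video: 33.937 − 0.656 = 33.281 Mbps.

33.3 Mbps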